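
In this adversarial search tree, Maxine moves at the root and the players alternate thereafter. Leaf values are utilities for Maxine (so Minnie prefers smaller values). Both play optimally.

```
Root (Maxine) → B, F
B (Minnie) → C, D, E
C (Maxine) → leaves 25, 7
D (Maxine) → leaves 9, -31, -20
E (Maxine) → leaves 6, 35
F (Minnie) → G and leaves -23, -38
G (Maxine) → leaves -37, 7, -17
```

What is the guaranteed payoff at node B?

C: max(25, 7) = 25
D: max(9, -31, -20) = 9
E: max(6, 35) = 35
B: min(25, 9, 35) = 9

9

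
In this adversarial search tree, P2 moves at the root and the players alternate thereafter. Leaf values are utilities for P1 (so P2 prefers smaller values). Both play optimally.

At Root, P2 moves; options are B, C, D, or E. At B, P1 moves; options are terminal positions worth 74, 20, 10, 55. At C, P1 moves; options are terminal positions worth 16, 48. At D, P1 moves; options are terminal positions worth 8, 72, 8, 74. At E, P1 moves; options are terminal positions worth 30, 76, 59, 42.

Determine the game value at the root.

B (P1): max(74, 20, 10, 55) = 74
C (P1): max(16, 48) = 48
D (P1): max(8, 72, 8, 74) = 74
E (P1): max(30, 76, 59, 42) = 76
Root (P2): min(74, 48, 74, 76) = 48

48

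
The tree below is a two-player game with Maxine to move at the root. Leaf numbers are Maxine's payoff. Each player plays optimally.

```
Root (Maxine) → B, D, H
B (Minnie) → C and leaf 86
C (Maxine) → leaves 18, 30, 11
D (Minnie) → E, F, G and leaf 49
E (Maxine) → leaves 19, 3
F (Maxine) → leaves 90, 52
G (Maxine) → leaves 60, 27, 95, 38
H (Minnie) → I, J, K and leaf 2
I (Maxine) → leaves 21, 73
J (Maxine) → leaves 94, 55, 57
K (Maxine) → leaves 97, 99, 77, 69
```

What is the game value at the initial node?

C (Maxine): max(18, 30, 11) = 30
B (Minnie): min(30, 86) = 30
E (Maxine): max(19, 3) = 19
F (Maxine): max(90, 52) = 90
G (Maxine): max(60, 27, 95, 38) = 95
D (Minnie): min(19, 90, 95, 49) = 19
I (Maxine): max(21, 73) = 73
J (Maxine): max(94, 55, 57) = 94
K (Maxine): max(97, 99, 77, 69) = 99
H (Minnie): min(73, 94, 99, 2) = 2
Root (Maxine): max(30, 19, 2) = 30

30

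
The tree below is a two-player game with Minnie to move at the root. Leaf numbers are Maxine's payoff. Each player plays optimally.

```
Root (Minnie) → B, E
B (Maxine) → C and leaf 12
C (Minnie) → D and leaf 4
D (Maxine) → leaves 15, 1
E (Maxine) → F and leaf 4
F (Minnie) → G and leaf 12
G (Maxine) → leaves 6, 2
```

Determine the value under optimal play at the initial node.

D (Maxine): max(15, 1) = 15
C (Minnie): min(15, 4) = 4
B (Maxine): max(4, 12) = 12
G (Maxine): max(6, 2) = 6
F (Minnie): min(6, 12) = 6
E (Maxine): max(6, 4) = 6
Root (Minnie): min(12, 6) = 6

6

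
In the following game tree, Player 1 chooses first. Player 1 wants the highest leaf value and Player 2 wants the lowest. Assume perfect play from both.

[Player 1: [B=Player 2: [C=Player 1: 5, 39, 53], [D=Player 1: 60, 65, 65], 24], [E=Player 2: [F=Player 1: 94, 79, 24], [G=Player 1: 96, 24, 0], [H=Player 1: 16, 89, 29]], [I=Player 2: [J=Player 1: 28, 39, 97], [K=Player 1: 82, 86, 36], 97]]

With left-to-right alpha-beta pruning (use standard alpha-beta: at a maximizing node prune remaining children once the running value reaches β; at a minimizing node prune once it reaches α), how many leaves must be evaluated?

18

C [α=-∞,β=+∞]: v=53
D [α=-∞,β=53]: v=60 after child 1 ≥ β → β-cutoff, skip 2
B [α=-∞,β=+∞]: v=24
F [α=24,β=+∞]: v=94
G [α=24,β=94]: v=96 after child 1 ≥ β → β-cutoff, skip 2
H [α=24,β=94]: v=89
E [α=24,β=+∞]: v=89
J [α=89,β=+∞]: v=97
K [α=89,β=97]: v=86
I [α=89,β=+∞]: v=86 after child 2 ≤ α → α-cutoff, skip 1
Root [α=-∞,β=+∞]: v=89
Leaves evaluated: 18 of 23.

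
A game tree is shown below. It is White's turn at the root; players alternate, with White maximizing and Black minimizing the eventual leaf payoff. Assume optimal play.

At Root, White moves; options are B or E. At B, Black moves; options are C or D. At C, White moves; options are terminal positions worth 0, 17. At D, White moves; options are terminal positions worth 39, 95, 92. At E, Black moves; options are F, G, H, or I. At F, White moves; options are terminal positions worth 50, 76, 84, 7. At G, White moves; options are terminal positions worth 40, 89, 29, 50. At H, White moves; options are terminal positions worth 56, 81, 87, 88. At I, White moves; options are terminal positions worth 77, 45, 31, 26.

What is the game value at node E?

77

F: max(50, 76, 84, 7) = 84
G: max(40, 89, 29, 50) = 89
H: max(56, 81, 87, 88) = 88
I: max(77, 45, 31, 26) = 77
E: min(84, 89, 88, 77) = 77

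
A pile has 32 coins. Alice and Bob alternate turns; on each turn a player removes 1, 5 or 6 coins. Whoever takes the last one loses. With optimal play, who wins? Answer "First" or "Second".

First

Positions where the player to move wins (W) vs loses (L):
i:   0  1  2  3  4  5  6  7  8  9 10 11 12 13 14 15 16 17 18 19 20 21 22 23 24 25 26 27 28 29 30 31 32
     W  L  W  L  W  L  W  W  W  W  W  W  L  W  L  W  L  W  W  W  W  W  W  L  W  L  W  L  W  W  W  W  W
Position 32 is W, so the first player wins.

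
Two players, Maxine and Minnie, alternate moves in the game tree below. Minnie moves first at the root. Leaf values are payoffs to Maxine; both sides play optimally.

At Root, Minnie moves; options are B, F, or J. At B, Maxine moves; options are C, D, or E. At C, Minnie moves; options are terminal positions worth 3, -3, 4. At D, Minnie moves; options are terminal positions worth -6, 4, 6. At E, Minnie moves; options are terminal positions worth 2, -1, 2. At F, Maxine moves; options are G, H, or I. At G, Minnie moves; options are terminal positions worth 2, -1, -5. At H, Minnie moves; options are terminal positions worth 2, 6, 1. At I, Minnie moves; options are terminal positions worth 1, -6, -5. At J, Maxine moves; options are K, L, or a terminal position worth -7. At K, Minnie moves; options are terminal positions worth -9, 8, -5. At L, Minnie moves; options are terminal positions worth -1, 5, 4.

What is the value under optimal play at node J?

-1

K: min(-9, 8, -5) = -9
L: min(-1, 5, 4) = -1
J: max(-9, -1, -7) = -1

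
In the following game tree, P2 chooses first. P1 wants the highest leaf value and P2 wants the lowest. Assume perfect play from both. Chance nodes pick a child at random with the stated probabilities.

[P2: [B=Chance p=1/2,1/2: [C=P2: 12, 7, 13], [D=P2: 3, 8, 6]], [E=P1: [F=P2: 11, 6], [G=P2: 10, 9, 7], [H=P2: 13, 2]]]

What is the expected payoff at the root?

5

C (P2): min(12, 7, 13) = 7
D (P2): min(3, 8, 6) = 3
B (Chance): 1/2·7 + 1/2·3 = 5
F (P2): min(11, 6) = 6
G (P2): min(10, 9, 7) = 7
H (P2): min(13, 2) = 2
E (P1): max(6, 7, 2) = 7
Root (P2): min(5, 7) = 5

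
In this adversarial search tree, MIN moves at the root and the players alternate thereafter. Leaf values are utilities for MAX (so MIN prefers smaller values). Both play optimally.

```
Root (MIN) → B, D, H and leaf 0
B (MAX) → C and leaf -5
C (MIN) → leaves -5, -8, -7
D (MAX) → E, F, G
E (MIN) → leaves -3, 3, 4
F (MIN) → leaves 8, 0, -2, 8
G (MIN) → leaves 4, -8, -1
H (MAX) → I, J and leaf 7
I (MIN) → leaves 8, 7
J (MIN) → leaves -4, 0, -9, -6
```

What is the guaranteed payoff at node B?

-5

C: min(-5, -8, -7) = -8
B: max(-8, -5) = -5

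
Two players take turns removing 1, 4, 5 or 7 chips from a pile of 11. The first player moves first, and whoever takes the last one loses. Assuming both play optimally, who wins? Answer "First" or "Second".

Compute winning (W) and losing (L) positions by backward induction:
i:   0  1  2  3  4  5  6  7  8  9 10 11
     W  L  W  L  W  W  W  W  W  L  W  L
Position 11 is L, so the second player wins.

Second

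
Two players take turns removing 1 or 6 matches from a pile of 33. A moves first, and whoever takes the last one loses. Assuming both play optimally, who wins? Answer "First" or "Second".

Second

i:   0  1  2  3  4  5  6  7  8  9 10 11 12 13 14 15 16 17 18 19 20 21 22 23 24 25 26 27 28 29 30 31 32 33
     W  L  W  L  W  L  W  W  L  W  L  W  L  W  W  L  W  L  W  L  W  W  L  W  L  W  L  W  W  L  W  L  W  L
Position 33 is L, so the second player wins.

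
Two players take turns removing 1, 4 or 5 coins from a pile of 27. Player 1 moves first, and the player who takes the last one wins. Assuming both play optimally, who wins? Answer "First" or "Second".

First

Compute winning (W) and losing (L) positions by backward induction:
i:   0  1  2  3  4  5  6  7  8  9 10 11 12 13 14 15 16 17 18 19 20 21 22 23 24 25 26 27
     L  W  L  W  W  W  W  W  L  W  L  W  W  W  W  W  L  W  L  W  W  W  W  W  L  W  L  W
Position 27 is W, so the first player wins.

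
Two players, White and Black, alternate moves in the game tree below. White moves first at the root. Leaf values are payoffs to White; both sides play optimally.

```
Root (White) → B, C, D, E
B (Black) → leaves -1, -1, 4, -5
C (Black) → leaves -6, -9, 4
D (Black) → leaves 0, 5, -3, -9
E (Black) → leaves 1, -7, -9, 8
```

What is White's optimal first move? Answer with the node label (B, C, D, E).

B

B (Black): min(-1, -1, 4, -5) = -5
C (Black): min(-6, -9, 4) = -9
D (Black): min(0, 5, -3, -9) = -9
E (Black): min(1, -7, -9, 8) = -9
Root (White): max(-5, -9, -9, -9) = -5
White picks the child with the highest value: B (value -5).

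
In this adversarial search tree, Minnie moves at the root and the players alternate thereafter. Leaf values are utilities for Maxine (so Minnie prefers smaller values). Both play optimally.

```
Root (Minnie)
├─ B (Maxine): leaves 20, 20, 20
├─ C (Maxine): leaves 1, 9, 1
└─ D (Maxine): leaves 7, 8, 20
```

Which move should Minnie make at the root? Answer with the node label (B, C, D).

C

B (Maxine): max(20, 20, 20) = 20
C (Maxine): max(1, 9, 1) = 9
D (Maxine): max(7, 8, 20) = 20
Root (Minnie): min(20, 9, 20) = 9
Minnie picks the child with the lowest value: C (value 9).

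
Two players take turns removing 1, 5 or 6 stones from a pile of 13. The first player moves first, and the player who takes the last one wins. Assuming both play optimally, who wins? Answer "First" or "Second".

Positions where the player to move wins (W) vs loses (L):
i:   0  1  2  3  4  5  6  7  8  9 10 11 12 13
     L  W  L  W  L  W  W  W  W  W  W  L  W  L
Position 13 is L, so the second player wins.

Second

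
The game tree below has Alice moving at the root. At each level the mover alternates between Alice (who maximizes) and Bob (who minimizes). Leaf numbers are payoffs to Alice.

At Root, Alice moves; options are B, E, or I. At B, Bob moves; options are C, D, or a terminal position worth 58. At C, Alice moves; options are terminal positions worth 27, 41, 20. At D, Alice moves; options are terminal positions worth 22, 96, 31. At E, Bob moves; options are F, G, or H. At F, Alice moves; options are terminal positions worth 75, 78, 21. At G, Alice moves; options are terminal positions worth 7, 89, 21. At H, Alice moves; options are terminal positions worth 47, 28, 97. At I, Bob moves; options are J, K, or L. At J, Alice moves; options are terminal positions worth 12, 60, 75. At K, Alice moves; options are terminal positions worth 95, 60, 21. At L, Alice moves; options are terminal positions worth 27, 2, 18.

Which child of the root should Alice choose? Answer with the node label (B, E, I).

C (Alice): max(27, 41, 20) = 41
D (Alice): max(22, 96, 31) = 96
B (Bob): min(41, 96, 58) = 41
F (Alice): max(75, 78, 21) = 78
G (Alice): max(7, 89, 21) = 89
H (Alice): max(47, 28, 97) = 97
E (Bob): min(78, 89, 97) = 78
J (Alice): max(12, 60, 75) = 75
K (Alice): max(95, 60, 21) = 95
L (Alice): max(27, 2, 18) = 27
I (Bob): min(75, 95, 27) = 27
Root (Alice): max(41, 78, 27) = 78
Alice picks the child with the highest value: E (value 78).

E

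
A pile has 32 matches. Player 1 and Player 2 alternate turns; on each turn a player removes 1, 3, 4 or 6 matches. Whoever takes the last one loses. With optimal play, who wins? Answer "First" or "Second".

First

Positions where the player to move wins (W) vs loses (L):
i:   0  1  2  3  4  5  6  7  8  9 10 11 12 13 14 15 16 17 18 19 20 21 22 23 24 25 26 27 28 29 30 31 32
     W  L  W  L  W  W  W  W  L  W  L  W  W  W  W  L  W  L  W  W  W  W  L  W  L  W  W  W  W  L  W  L  W
Position 32 is W, so the first player wins.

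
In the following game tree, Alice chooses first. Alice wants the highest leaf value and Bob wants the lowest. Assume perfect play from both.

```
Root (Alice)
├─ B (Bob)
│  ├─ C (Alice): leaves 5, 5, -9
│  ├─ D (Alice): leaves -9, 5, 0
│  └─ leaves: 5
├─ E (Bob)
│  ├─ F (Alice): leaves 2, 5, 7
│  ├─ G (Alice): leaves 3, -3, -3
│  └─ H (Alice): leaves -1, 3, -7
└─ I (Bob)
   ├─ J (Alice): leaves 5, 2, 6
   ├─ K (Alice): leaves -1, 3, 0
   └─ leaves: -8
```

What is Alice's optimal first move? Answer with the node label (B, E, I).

B

C (Alice): max(5, 5, -9) = 5
D (Alice): max(-9, 5, 0) = 5
B (Bob): min(5, 5, 5) = 5
F (Alice): max(2, 5, 7) = 7
G (Alice): max(3, -3, -3) = 3
H (Alice): max(-1, 3, -7) = 3
E (Bob): min(7, 3, 3) = 3
J (Alice): max(5, 2, 6) = 6
K (Alice): max(-1, 3, 0) = 3
I (Bob): min(6, 3, -8) = -8
Root (Alice): max(5, 3, -8) = 5
Alice picks the child with the highest value: B (value 5).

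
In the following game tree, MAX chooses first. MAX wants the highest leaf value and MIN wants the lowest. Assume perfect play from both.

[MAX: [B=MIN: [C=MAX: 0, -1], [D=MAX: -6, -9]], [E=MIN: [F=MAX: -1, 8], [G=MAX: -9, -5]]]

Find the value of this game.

-5

C (MAX): max(0, -1) = 0
D (MAX): max(-6, -9) = -6
B (MIN): min(0, -6) = -6
F (MAX): max(-1, 8) = 8
G (MAX): max(-9, -5) = -5
E (MIN): min(8, -5) = -5
Root (MAX): max(-6, -5) = -5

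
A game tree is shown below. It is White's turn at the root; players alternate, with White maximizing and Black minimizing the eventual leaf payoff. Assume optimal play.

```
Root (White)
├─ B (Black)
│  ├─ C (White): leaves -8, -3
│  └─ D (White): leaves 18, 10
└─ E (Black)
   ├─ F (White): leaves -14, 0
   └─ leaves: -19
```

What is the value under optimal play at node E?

F: max(-14, 0) = 0
E: min(0, -19) = -19

-19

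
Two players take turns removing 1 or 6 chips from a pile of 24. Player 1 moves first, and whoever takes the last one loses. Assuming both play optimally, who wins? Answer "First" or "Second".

Second

W/L table (W = player to move can force a win):
i:   0  1  2  3  4  5  6  7  8  9 10 11 12 13 14 15 16 17 18 19 20 21 22 23 24
     W  L  W  L  W  L  W  W  L  W  L  W  L  W  W  L  W  L  W  L  W  W  L  W  L
Position 24 is L, so the second player wins.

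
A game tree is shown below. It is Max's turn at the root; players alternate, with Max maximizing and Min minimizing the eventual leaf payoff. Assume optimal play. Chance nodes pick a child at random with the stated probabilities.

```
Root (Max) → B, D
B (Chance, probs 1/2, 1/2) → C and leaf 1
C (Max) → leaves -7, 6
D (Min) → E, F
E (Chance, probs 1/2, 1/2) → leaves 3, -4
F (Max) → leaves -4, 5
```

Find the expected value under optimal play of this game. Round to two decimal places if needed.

C (Max): max(-7, 6) = 6
B (Chance): 1/2·6 + 1/2·1 = 3.5
E (Chance): 1/2·3 + 1/2·-4 = -0.5
F (Max): max(-4, 5) = 5
D (Min): min(-0.5, 5) = -0.5
Root (Max): max(3.5, -0.5) = 3.5

3.5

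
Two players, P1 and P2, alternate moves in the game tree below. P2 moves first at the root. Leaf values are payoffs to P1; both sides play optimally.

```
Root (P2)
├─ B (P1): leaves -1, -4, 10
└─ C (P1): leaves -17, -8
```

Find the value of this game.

B (P1): max(-1, -4, 10) = 10
C (P1): max(-17, -8) = -8
Root (P2): min(10, -8) = -8

-8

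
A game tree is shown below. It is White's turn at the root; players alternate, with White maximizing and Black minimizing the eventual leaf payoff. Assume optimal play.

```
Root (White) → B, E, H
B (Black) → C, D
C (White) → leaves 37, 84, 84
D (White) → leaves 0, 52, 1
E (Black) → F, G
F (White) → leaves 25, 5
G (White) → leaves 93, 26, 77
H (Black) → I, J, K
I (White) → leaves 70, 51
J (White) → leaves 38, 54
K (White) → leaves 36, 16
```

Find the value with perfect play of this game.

C (White): max(37, 84, 84) = 84
D (White): max(0, 52, 1) = 52
B (Black): min(84, 52) = 52
F (White): max(25, 5) = 25
G (White): max(93, 26, 77) = 93
E (Black): min(25, 93) = 25
I (White): max(70, 51) = 70
J (White): max(38, 54) = 54
K (White): max(36, 16) = 36
H (Black): min(70, 54, 36) = 36
Root (White): max(52, 25, 36) = 52

52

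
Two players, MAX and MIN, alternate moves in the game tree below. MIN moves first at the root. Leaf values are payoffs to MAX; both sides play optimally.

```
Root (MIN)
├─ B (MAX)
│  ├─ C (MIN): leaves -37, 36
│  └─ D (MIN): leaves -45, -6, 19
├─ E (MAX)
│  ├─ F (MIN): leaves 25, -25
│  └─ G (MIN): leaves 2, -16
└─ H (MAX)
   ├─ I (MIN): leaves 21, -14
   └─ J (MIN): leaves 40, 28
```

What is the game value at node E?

-16

F: min(25, -25) = -25
G: min(2, -16) = -16
E: max(-25, -16) = -16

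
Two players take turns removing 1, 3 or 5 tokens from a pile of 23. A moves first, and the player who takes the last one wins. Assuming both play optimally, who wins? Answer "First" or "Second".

Positions where the player to move wins (W) vs loses (L):
i:   0  1  2  3  4  5  6  7  8  9 10 11 12 13 14 15 16 17 18 19 20 21 22 23
     L  W  L  W  L  W  L  W  L  W  L  W  L  W  L  W  L  W  L  W  L  W  L  W
Position 23 is W, so the first player wins.

First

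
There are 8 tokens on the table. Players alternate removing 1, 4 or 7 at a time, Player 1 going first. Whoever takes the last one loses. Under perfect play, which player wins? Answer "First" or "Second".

First

Positions where the player to move wins (W) vs loses (L):
i:   0  1  2  3  4  5  6  7  8
     W  L  W  L  W  W  L  W  W
Position 8 is W, so the first player wins.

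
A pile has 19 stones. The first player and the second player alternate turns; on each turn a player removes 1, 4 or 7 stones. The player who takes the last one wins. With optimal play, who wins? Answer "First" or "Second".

W/L table (W = player to move can force a win):
i:   0  1  2  3  4  5  6  7  8  9 10 11 12 13 14 15 16 17 18 19
     L  W  L  W  W  L  W  W  L  W  L  W  W  L  W  W  L  W  L  W
Position 19 is W, so the first player wins.

First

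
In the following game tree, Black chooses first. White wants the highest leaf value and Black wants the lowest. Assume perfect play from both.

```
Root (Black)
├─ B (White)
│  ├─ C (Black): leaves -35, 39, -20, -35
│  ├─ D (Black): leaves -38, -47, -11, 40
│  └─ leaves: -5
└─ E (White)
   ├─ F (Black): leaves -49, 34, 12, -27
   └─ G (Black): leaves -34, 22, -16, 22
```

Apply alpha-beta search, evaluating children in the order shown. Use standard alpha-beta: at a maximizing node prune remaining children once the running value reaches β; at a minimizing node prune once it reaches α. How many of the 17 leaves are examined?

C [α=-∞,β=+∞]: v=-35
D [α=-35,β=+∞]: v=-38 after child 1 ≤ α → α-cutoff, skip 3
B [α=-∞,β=+∞]: v=-5
F [α=-∞,β=-5]: v=-49
G [α=-49,β=-5]: v=-34
E [α=-∞,β=-5]: v=-34
Root [α=-∞,β=+∞]: v=-34
Leaves evaluated: 14 of 17.

14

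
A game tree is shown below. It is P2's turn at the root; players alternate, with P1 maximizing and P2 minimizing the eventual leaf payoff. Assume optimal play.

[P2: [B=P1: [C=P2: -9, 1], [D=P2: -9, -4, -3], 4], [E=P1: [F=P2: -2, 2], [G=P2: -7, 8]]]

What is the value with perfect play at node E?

F: min(-2, 2) = -2
G: min(-7, 8) = -7
E: max(-2, -7) = -2

-2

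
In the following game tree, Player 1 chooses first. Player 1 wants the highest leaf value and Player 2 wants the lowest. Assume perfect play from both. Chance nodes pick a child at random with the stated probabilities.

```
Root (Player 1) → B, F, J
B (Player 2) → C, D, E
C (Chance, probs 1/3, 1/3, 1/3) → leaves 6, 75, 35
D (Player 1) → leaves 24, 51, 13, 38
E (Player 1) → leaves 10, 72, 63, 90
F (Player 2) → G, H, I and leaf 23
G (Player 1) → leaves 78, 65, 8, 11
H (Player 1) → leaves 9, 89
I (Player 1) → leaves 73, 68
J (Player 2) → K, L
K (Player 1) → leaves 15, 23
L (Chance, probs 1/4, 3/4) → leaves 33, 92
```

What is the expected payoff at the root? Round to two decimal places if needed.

38.67

C (Chance): 1/3·6 + 1/3·75 + 1/3·35 = 38.67
D (Player 1): max(24, 51, 13, 38) = 51
E (Player 1): max(10, 72, 63, 90) = 90
B (Player 2): min(38.67, 51, 90) = 38.67
G (Player 1): max(78, 65, 8, 11) = 78
H (Player 1): max(9, 89) = 89
I (Player 1): max(73, 68) = 73
F (Player 2): min(78, 89, 73, 23) = 23
K (Player 1): max(15, 23) = 23
L (Chance): 1/4·33 + 3/4·92 = 77.25
J (Player 2): min(23, 77.25) = 23
Root (Player 1): max(38.67, 23, 23) = 38.67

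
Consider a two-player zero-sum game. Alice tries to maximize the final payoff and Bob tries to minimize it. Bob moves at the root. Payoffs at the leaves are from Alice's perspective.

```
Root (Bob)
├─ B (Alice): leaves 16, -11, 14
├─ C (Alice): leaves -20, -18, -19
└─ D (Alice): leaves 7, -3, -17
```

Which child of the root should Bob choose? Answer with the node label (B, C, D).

C

B (Alice): max(16, -11, 14) = 16
C (Alice): max(-20, -18, -19) = -18
D (Alice): max(7, -3, -17) = 7
Root (Bob): min(16, -18, 7) = -18
Bob picks the child with the lowest value: C (value -18).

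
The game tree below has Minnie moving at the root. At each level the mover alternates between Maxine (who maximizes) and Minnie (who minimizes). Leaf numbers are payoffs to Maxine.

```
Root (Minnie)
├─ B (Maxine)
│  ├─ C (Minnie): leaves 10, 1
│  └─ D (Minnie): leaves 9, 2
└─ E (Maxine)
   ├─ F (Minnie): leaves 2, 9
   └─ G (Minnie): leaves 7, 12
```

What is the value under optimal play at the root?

2

C (Minnie): min(10, 1) = 1
D (Minnie): min(9, 2) = 2
B (Maxine): max(1, 2) = 2
F (Minnie): min(2, 9) = 2
G (Minnie): min(7, 12) = 7
E (Maxine): max(2, 7) = 7
Root (Minnie): min(2, 7) = 2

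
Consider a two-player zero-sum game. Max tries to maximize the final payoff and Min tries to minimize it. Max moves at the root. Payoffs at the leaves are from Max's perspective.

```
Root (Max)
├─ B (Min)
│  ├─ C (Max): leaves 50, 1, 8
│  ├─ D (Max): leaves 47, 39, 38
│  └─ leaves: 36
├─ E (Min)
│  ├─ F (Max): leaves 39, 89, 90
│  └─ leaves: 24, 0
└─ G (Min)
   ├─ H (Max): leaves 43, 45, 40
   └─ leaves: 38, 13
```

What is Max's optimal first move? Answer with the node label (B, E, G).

C (Max): max(50, 1, 8) = 50
D (Max): max(47, 39, 38) = 47
B (Min): min(50, 47, 36) = 36
F (Max): max(39, 89, 90) = 90
E (Min): min(90, 24, 0) = 0
H (Max): max(43, 45, 40) = 45
G (Min): min(45, 38, 13) = 13
Root (Max): max(36, 0, 13) = 36
Max picks the child with the highest value: B (value 36).

B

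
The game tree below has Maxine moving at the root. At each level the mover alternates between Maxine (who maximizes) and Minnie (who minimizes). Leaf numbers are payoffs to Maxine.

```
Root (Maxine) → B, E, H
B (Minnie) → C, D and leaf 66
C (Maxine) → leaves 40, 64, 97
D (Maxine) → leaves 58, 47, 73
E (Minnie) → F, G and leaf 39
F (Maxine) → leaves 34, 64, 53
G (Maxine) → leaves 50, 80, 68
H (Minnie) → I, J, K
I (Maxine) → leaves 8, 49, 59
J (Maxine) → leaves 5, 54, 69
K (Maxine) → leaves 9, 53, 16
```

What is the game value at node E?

39

F: max(34, 64, 53) = 64
G: max(50, 80, 68) = 80
E: min(64, 80, 39) = 39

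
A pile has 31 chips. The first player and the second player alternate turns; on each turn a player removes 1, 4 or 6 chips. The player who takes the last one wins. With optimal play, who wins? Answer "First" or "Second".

First

i:   0  1  2  3  4  5  6  7  8  9 10 11 12 13 14 15 16 17 18 19 20 21 22 23 24 25 26 27 28 29 30 31
     L  W  L  W  W  L  W  L  W  W  L  W  L  W  W  L  W  L  W  W  L  W  L  W  W  L  W  L  W  W  L  W
Position 31 is W, so the first player wins.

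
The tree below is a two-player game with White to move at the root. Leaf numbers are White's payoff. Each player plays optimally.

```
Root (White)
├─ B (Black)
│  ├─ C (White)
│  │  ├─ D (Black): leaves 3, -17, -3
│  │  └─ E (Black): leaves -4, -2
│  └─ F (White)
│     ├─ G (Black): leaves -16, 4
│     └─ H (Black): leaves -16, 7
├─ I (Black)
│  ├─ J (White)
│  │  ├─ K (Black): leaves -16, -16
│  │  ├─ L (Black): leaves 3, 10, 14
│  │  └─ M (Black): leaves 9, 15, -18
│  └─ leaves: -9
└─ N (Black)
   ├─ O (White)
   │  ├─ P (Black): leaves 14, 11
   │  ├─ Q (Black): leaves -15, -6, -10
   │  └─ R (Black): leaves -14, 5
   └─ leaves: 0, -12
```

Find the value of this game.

D (Black): min(3, -17, -3) = -17
E (Black): min(-4, -2) = -4
C (White): max(-17, -4) = -4
G (Black): min(-16, 4) = -16
H (Black): min(-16, 7) = -16
F (White): max(-16, -16) = -16
B (Black): min(-4, -16) = -16
K (Black): min(-16, -16) = -16
L (Black): min(3, 10, 14) = 3
M (Black): min(9, 15, -18) = -18
J (White): max(-16, 3, -18) = 3
I (Black): min(3, -9) = -9
P (Black): min(14, 11) = 11
Q (Black): min(-15, -6, -10) = -15
R (Black): min(-14, 5) = -14
O (White): max(11, -15, -14) = 11
N (Black): min(11, 0, -12) = -12
Root (White): max(-16, -9, -12) = -9

-9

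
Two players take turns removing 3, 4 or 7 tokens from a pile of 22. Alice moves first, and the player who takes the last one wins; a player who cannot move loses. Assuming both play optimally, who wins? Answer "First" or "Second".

Second

W/L table (W = player to move can force a win):
i:   0  1  2  3  4  5  6  7  8  9 10 11 12 13 14 15 16 17 18 19 20 21 22
     L  L  L  W  W  W  W  W  W  W  L  L  L  W  W  W  W  W  W  W  L  L  L
Position 22 is L, so the second player wins.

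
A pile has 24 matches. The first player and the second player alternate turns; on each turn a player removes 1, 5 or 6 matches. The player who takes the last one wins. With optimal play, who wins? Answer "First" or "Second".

Second

W/L table (W = player to move can force a win):
i:   0  1  2  3  4  5  6  7  8  9 10 11 12 13 14 15 16 17 18 19 20 21 22 23 24
     L  W  L  W  L  W  W  W  W  W  W  L  W  L  W  L  W  W  W  W  W  W  L  W  L
Position 24 is L, so the second player wins.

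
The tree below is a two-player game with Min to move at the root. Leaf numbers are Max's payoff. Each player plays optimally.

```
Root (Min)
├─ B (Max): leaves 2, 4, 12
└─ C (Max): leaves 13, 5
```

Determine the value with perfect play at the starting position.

B (Max): max(2, 4, 12) = 12
C (Max): max(13, 5) = 13
Root (Min): min(12, 13) = 12

12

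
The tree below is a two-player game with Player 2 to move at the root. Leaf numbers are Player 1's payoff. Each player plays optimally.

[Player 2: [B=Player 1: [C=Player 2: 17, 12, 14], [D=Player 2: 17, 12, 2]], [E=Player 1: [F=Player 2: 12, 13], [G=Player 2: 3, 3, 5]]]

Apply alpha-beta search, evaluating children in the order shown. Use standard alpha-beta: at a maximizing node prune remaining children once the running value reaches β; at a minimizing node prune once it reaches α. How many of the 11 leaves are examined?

7

C [α=-∞,β=+∞]: v=12
D [α=12,β=+∞]: v=12 after child 2 ≤ α → α-cutoff, skip 1
B [α=-∞,β=+∞]: v=12
F [α=-∞,β=12]: v=12
E [α=-∞,β=12]: v=12 after child 1 ≥ β → β-cutoff, skip 1
Root [α=-∞,β=+∞]: v=12
Leaves evaluated: 7 of 11.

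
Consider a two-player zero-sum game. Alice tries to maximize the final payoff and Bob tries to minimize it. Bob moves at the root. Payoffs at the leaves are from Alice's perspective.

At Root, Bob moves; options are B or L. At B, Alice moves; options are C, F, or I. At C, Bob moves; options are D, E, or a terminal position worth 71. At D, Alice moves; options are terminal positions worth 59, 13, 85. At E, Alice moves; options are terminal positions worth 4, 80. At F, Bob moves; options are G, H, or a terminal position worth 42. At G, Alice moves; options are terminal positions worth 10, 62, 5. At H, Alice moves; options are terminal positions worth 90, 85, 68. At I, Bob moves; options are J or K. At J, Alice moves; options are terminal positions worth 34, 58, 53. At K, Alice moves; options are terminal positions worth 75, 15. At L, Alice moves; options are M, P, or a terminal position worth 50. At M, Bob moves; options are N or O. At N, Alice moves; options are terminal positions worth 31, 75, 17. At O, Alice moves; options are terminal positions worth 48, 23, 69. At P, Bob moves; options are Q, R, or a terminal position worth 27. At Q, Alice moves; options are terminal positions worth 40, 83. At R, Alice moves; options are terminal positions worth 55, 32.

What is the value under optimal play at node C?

71

D: max(59, 13, 85) = 85
E: max(4, 80) = 80
C: min(85, 80, 71) = 71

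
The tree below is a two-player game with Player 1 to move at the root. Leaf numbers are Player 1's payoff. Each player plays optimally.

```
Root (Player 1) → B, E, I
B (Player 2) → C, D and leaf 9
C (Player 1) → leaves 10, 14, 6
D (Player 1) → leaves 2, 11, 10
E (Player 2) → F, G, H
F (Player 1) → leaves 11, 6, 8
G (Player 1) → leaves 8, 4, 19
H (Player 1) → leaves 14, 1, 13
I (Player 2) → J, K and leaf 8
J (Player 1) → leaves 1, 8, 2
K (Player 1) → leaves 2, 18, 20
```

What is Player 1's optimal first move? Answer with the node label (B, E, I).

C (Player 1): max(10, 14, 6) = 14
D (Player 1): max(2, 11, 10) = 11
B (Player 2): min(14, 11, 9) = 9
F (Player 1): max(11, 6, 8) = 11
G (Player 1): max(8, 4, 19) = 19
H (Player 1): max(14, 1, 13) = 14
E (Player 2): min(11, 19, 14) = 11
J (Player 1): max(1, 8, 2) = 8
K (Player 1): max(2, 18, 20) = 20
I (Player 2): min(8, 20, 8) = 8
Root (Player 1): max(9, 11, 8) = 11
Player 1 picks the child with the highest value: E (value 11).

E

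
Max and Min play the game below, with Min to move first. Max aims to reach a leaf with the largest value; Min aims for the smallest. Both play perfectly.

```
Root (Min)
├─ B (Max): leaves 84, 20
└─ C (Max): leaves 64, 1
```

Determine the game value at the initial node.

64

B (Max): max(84, 20) = 84
C (Max): max(64, 1) = 64
Root (Min): min(84, 64) = 64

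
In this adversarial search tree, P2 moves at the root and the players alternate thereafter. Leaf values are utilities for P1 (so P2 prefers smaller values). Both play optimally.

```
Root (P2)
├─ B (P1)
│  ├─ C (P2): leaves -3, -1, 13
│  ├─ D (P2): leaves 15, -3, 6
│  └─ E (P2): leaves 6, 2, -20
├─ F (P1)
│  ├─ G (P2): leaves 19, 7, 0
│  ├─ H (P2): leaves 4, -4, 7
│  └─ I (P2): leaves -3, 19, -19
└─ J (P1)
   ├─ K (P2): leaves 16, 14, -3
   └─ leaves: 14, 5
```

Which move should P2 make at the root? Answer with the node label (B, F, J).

B

C (P2): min(-3, -1, 13) = -3
D (P2): min(15, -3, 6) = -3
E (P2): min(6, 2, -20) = -20
B (P1): max(-3, -3, -20) = -3
G (P2): min(19, 7, 0) = 0
H (P2): min(4, -4, 7) = -4
I (P2): min(-3, 19, -19) = -19
F (P1): max(0, -4, -19) = 0
K (P2): min(16, 14, -3) = -3
J (P1): max(-3, 14, 5) = 14
Root (P2): min(-3, 0, 14) = -3
P2 picks the child with the lowest value: B (value -3).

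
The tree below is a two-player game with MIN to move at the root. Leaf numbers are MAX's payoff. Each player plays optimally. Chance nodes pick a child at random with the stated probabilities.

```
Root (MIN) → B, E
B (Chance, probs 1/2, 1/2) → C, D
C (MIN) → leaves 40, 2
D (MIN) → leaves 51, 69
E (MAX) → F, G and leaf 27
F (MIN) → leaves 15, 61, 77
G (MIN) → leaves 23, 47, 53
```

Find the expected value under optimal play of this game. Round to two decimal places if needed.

C (MIN): min(40, 2) = 2
D (MIN): min(51, 69) = 51
B (Chance): 1/2·2 + 1/2·51 = 26.5
F (MIN): min(15, 61, 77) = 15
G (MIN): min(23, 47, 53) = 23
E (MAX): max(15, 23, 27) = 27
Root (MIN): min(26.5, 27) = 26.5

26.5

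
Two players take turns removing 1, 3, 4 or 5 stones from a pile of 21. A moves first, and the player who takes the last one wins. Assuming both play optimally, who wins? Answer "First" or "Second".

W/L table (W = player to move can force a win):
i:   0  1  2  3  4  5  6  7  8  9 10 11 12 13 14 15 16 17 18 19 20 21
     L  W  L  W  W  W  W  W  L  W  L  W  W  W  W  W  L  W  L  W  W  W
Position 21 is W, so the first player wins.

First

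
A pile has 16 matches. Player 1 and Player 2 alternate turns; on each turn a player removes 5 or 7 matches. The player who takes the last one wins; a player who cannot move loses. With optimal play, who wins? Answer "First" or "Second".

W/L table (W = player to move can force a win):
i:   0  1  2  3  4  5  6  7  8  9 10 11 12 13 14 15 16
     L  L  L  L  L  W  W  W  W  W  W  W  L  L  L  L  L
Position 16 is L, so the second player wins.

Second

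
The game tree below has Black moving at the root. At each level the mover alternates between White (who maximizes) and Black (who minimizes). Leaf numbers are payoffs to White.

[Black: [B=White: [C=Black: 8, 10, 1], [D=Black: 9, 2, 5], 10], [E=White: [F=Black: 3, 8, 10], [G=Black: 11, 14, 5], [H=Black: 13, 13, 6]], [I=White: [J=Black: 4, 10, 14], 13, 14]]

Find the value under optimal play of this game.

6

C (Black): min(8, 10, 1) = 1
D (Black): min(9, 2, 5) = 2
B (White): max(1, 2, 10) = 10
F (Black): min(3, 8, 10) = 3
G (Black): min(11, 14, 5) = 5
H (Black): min(13, 13, 6) = 6
E (White): max(3, 5, 6) = 6
J (Black): min(4, 10, 14) = 4
I (White): max(4, 13, 14) = 14
Root (Black): min(10, 6, 14) = 6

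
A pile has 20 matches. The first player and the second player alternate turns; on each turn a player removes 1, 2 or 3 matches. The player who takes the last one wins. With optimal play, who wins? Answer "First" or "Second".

i:   0  1  2  3  4  5  6  7  8  9 10 11 12 13 14 15 16 17 18 19 20
     L  W  W  W  L  W  W  W  L  W  W  W  L  W  W  W  L  W  W  W  L
Position 20 is L, so the second player wins.

Second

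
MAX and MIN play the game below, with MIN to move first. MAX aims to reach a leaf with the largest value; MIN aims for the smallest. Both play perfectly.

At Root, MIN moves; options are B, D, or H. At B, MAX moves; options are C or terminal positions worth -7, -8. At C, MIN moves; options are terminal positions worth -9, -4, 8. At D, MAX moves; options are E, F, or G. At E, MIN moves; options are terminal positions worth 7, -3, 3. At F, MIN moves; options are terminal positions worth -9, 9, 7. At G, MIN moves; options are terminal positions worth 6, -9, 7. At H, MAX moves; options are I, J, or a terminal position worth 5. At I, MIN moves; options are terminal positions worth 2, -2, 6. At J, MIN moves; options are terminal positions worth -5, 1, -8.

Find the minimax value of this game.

C (MIN): min(-9, -4, 8) = -9
B (MAX): max(-9, -7, -8) = -7
E (MIN): min(7, -3, 3) = -3
F (MIN): min(-9, 9, 7) = -9
G (MIN): min(6, -9, 7) = -9
D (MAX): max(-3, -9, -9) = -3
I (MIN): min(2, -2, 6) = -2
J (MIN): min(-5, 1, -8) = -8
H (MAX): max(-2, -8, 5) = 5
Root (MIN): min(-7, -3, 5) = -7

-7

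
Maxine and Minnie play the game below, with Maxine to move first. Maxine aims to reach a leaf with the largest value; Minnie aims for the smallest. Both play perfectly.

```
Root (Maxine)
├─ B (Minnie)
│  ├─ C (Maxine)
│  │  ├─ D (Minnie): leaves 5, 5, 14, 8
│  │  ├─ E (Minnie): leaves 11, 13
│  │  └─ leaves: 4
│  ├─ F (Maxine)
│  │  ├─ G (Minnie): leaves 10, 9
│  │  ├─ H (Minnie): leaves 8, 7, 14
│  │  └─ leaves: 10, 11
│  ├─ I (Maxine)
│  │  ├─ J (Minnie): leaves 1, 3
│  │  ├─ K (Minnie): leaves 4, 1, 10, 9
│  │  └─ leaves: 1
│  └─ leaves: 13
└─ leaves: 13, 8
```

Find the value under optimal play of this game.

13

D (Minnie): min(5, 5, 14, 8) = 5
E (Minnie): min(11, 13) = 11
C (Maxine): max(5, 11, 4) = 11
G (Minnie): min(10, 9) = 9
H (Minnie): min(8, 7, 14) = 7
F (Maxine): max(9, 7, 10, 11) = 11
J (Minnie): min(1, 3) = 1
K (Minnie): min(4, 1, 10, 9) = 1
I (Maxine): max(1, 1, 1) = 1
B (Minnie): min(11, 11, 1, 13) = 1
Root (Maxine): max(1, 13, 8) = 13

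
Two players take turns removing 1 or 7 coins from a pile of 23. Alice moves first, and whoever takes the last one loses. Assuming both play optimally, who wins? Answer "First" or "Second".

Second

W/L table (W = player to move can force a win):
i:   0  1  2  3  4  5  6  7  8  9 10 11 12 13 14 15 16 17 18 19 20 21 22 23
     W  L  W  L  W  L  W  L  W  L  W  L  W  L  W  L  W  L  W  L  W  L  W  L
Position 23 is L, so the second player wins.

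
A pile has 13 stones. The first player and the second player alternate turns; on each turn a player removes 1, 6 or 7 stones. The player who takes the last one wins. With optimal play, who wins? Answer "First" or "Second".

First

i:   0  1  2  3  4  5  6  7  8  9 10 11 12 13
     L  W  L  W  L  W  W  W  W  W  W  W  L  W
Position 13 is W, so the first player wins.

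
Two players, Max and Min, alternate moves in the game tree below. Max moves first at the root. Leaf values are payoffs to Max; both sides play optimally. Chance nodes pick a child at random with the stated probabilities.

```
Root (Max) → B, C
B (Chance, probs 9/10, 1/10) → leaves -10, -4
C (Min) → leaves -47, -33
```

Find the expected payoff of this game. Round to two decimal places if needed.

-9.4

B (Chance): 9/10·-10 + 1/10·-4 = -9.4
C (Min): min(-47, -33) = -47
Root (Max): max(-9.4, -47) = -9.4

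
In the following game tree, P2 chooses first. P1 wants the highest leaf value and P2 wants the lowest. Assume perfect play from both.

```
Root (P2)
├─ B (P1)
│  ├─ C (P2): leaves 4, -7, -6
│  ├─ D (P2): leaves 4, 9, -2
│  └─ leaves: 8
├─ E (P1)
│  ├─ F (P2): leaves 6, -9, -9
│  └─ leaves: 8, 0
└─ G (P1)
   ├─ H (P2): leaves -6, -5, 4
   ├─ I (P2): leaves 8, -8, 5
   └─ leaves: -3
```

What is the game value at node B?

C: min(4, -7, -6) = -7
D: min(4, 9, -2) = -2
B: max(-7, -2, 8) = 8

8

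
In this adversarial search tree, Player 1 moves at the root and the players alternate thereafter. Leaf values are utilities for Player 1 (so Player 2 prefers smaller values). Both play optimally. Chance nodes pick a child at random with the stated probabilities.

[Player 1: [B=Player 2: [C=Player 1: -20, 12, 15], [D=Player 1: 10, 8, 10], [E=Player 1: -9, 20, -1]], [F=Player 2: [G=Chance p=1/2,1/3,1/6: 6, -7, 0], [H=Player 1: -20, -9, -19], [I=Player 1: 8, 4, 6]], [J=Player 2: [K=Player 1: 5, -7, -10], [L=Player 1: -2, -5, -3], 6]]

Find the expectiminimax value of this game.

C (Player 1): max(-20, 12, 15) = 15
D (Player 1): max(10, 8, 10) = 10
E (Player 1): max(-9, 20, -1) = 20
B (Player 2): min(15, 10, 20) = 10
G (Chance): 1/2·6 + 1/3·-7 + 1/6·0 = 0.67
H (Player 1): max(-20, -9, -19) = -9
I (Player 1): max(8, 4, 6) = 8
F (Player 2): min(0.67, -9, 8) = -9
K (Player 1): max(5, -7, -10) = 5
L (Player 1): max(-2, -5, -3) = -2
J (Player 2): min(5, -2, 6) = -2
Root (Player 1): max(10, -9, -2) = 10

10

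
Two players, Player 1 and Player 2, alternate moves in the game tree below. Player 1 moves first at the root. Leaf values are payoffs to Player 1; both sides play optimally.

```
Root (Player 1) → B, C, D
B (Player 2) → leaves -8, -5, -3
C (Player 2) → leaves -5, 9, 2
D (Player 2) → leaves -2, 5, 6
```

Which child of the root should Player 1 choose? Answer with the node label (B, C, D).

D

B (Player 2): min(-8, -5, -3) = -8
C (Player 2): min(-5, 9, 2) = -5
D (Player 2): min(-2, 5, 6) = -2
Root (Player 1): max(-8, -5, -2) = -2
Player 1 picks the child with the highest value: D (value -2).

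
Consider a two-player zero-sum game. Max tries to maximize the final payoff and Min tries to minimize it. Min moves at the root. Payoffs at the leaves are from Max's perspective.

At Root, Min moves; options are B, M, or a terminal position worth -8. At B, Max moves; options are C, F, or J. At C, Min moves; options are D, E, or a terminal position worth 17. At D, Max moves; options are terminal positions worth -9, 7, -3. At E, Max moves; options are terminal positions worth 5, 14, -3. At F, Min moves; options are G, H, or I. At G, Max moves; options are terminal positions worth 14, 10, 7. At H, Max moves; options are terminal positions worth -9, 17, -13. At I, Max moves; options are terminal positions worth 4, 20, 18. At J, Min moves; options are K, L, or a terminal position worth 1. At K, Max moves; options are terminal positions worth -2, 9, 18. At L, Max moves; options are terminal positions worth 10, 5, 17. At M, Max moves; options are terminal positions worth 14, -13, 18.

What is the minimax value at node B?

14

D: max(-9, 7, -3) = 7
E: max(5, 14, -3) = 14
C: min(7, 14, 17) = 7
G: max(14, 10, 7) = 14
H: max(-9, 17, -13) = 17
I: max(4, 20, 18) = 20
F: min(14, 17, 20) = 14
K: max(-2, 9, 18) = 18
L: max(10, 5, 17) = 17
J: min(18, 17, 1) = 1
B: max(7, 14, 1) = 14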